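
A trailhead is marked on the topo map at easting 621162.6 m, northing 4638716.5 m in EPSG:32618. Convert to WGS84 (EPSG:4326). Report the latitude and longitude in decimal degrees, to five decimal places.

Zone 18N: λ₀ = -75°, k₀ = 0.9996, false easting 500000 m.
Meridian distance M = (N − FN)/k₀ = 4640572.7 m.
Inverse transverse Mercator on WGS84 gives φ = 41.89109966°, λ = -73.53949994°.

lat 41.89110°, lon -73.53950°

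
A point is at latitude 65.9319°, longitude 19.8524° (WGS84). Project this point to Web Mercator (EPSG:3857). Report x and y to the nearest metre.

Web Mercator is spherical with R = a = 6378137 m.
x = R·λ = 6378137 × 0.346489744 = 2209959.059 m.
y = R·ln tan(π/4 + φ/2) = 6378137 × 1.545628838 = 9858232.480 m.

x 2209959 m, y 9858232 m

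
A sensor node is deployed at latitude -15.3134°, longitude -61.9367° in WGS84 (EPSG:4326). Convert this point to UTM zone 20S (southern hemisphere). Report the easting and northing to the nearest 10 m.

Zone 20 central meridian λ₀ = 6×20 − 183 = -63°; Δλ = +1.0633°.
Transverse Mercator on WGS84 with k₀ = 0.9996 gives E = 614150.172 m, N = 8306730.339 m.

E 614150 m, N 8306730 m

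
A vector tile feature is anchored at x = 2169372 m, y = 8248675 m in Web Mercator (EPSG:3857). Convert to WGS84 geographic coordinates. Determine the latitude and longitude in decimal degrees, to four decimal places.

R = 6378137 m. λ = x/R = 19.48780025°.
φ = 2·arctan(exp(y/R)) − 90° = 2·arctan(3.64470) − 90° = 59.31449935°.

lat 59.3145°, lon 19.4878°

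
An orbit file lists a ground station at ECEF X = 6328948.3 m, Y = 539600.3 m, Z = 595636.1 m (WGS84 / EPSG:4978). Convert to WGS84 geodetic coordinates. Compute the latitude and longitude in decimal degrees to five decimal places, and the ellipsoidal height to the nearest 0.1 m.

lat 5.39300°, lon 4.87320°, h 1826.0 m

λ = atan2(Y, X) = 4.87320022°; p = √(X²+Y²) = 6351909.6 m.
Bowring's method on WGS84 (a = 6378137 m, b = 6356752.314 m) gives φ = 5.39299959°, h = 1825.993 m.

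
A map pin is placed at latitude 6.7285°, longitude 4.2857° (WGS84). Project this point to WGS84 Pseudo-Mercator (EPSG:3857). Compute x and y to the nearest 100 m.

Web Mercator is spherical with R = a = 6378137 m.
x = R·λ = 6378137 × 0.074799576 = 477081.942 m.
y = R·ln tan(π/4 + φ/2) = 6378137 × 0.117705333 = 750740.742 m.

x 477100 m, y 750700 m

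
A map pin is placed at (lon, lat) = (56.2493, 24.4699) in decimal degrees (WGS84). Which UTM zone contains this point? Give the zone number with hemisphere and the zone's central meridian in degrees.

Zone 40N, central meridian 57°

UTM zone = ⌊(λ + 180)/6⌋ + 1; 56.2493° ∈ [54°, 60°) → zone 40.
Hemisphere: N (φ ≥ 0).
Central meridian λ₀ = 6×40 − 183 = 57°.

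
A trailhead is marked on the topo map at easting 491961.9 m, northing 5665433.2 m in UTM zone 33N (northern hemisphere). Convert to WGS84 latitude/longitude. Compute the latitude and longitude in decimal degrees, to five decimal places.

lat 51.14030°, lon 14.88510°

Zone 33N: λ₀ = 15°, k₀ = 0.9996, false easting 500000 m.
Meridian distance M = (N − FN)/k₀ = 5667700.3 m.
Inverse transverse Mercator on WGS84 gives φ = 51.14029962°, λ = 14.88510066°.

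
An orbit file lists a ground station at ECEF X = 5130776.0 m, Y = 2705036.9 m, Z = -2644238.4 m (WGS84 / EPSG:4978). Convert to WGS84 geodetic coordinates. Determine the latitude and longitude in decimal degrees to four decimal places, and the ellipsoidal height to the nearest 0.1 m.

lat -24.6533°, lon 27.7990°, h 45.0 m

λ = atan2(Y, X) = 27.79900030°; p = √(X²+Y²) = 5800179.9 m.
Bowring's method on WGS84 (a = 6378137 m, b = 6356752.314 m) gives φ = -24.65329955°, h = 45.023 m.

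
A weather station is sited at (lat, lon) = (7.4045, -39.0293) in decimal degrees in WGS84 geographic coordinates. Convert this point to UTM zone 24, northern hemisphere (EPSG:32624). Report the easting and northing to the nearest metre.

Zone 24 central meridian λ₀ = 6×24 − 183 = -39°; Δλ = -0.0293°.
Transverse Mercator on WGS84 with k₀ = 0.9996 gives E = 496766.652 m, N = 818465.435 m.

E 496767 m, N 818465 m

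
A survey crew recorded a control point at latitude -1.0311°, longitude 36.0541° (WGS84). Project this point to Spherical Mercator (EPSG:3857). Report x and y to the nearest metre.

Web Mercator is spherical with R = a = 6378137 m.
x = R·λ = 6378137 × 0.629262754 = 4013524.053 m.
y = R·ln tan(π/4 + φ/2) = 6378137 × -0.017997061 = -114787.723 m.

x 4013524 m, y -114788 m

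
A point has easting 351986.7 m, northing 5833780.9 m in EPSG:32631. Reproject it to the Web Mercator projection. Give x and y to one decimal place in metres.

x 90480.4 m, y 6915546.1 m

Unproject from UTM 31N (λ₀ = 3°) → φ = 52.63380033°, λ = 0.81279947°.
Web Mercator (R = 6378137 m): x = 90480.423 m, y = 6915546.084 m.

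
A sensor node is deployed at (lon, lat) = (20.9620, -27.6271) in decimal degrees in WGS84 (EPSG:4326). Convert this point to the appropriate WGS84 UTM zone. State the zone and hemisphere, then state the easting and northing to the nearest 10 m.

Zone 34S: E 496250 m, N 6944100 m

Longitude 20.9620° lies in the 6° band [18°, 24°), giving zone 34; latitude is south of the equator, so 34S.
Zone 34 central meridian λ₀ = 6×34 − 183 = 21°; Δλ = -0.0380°.
Transverse Mercator on WGS84 with k₀ = 0.9996 gives E = 496250.961 m, N = 6944103.979 m.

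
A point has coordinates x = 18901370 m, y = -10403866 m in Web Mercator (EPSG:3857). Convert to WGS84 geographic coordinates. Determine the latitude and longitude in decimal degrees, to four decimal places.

lat -67.8544°, lon 169.7939°

R = 6378137 m. λ = x/R = 169.79389562°.
φ = 2·arctan(exp(y/R)) − 90° = 2·arctan(0.19570) − 90° = -67.85440091°.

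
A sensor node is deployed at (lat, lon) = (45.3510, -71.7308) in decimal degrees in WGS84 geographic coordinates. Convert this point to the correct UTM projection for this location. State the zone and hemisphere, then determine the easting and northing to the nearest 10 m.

Zone 19N: E 286090 m, N 5025570 m

Longitude -71.7308° lies in the 6° band [-72°, -66°), giving zone 19; latitude is north of the equator, so 19N.
Zone 19 central meridian λ₀ = 6×19 − 183 = -69°; Δλ = -2.7308°.
Transverse Mercator on WGS84 with k₀ = 0.9996 gives E = 286090.220 m, N = 5025571.207 m.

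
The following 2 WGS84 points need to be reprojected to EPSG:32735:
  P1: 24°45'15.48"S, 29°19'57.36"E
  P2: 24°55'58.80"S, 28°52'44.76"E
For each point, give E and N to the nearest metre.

UTM zone 35S: λ₀ = 27°, k₀ = 0.9996.
P1 (-24.7543°, 29.3326°) → (735890.528, 7260246.451) m.
P2 (-24.9330°, 28.8791°) → (689744.214, 7241159.053) m.

P1: E 735891 m, N 7260246 m; P2: E 689744 m, N 7241159 m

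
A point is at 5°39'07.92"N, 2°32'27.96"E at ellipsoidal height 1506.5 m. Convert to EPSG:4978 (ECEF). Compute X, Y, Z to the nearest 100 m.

WGS84: a = 6378137 m, e² = 0.006694380; N(φ) = a/√(1−e²sin²φ) = 6378344.098 m.
X = (N+h)·cosφ·cosλ = 6342589.328 m; Y = (N+h)·cosφ·sinλ = 281481.979 m; Z = (N(1−e²)+h)·sinφ = 624143.348 m.

X 6342600 m, Y 281500 m, Z 624100 m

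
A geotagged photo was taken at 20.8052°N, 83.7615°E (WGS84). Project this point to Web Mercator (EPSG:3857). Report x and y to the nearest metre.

x 9324288 m, y 2368666 m

Web Mercator is spherical with R = a = 6378137 m.
x = R·λ = 6378137 × 1.461913961 = 9324287.528 m.
y = R·ln tan(π/4 + φ/2) = 6378137 × 0.371372686 = 2368665.869 m.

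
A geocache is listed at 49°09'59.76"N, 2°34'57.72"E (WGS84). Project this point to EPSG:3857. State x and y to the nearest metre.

x 287505 m, y 6303177 m

Web Mercator is spherical with R = a = 6378137 m.
x = R·λ = 6378137 × 0.045076619 = 287504.849 m.
y = R·ln tan(π/4 + φ/2) = 6378137 × 0.988247407 = 6303177.352 m.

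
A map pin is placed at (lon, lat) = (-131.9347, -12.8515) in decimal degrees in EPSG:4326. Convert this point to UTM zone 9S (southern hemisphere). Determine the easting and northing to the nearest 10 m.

Zone 9 central meridian λ₀ = 6×9 − 183 = -129°; Δλ = -2.9347°.
Transverse Mercator on WGS84 with k₀ = 0.9996 gives E = 181442.609 m, N = 8577470.466 m.

E 181440 m, N 8577470 m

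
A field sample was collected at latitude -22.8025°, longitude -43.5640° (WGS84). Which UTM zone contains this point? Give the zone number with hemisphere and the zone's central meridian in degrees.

UTM zone = ⌊(λ + 180)/6⌋ + 1; -43.5640° ∈ [-48°, -42°) → zone 23.
Hemisphere: S (φ < 0).
Central meridian λ₀ = 6×23 − 183 = -45°.

Zone 23S, central meridian -45°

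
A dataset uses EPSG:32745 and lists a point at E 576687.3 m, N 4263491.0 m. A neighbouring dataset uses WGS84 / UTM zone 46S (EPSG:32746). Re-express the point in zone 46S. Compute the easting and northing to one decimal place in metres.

E 162811.9 m, N 4252763.1 m

UTM 45S → geographic: φ = -51.77420039°, λ = 88.11150037°.
UTM 46S (λ₀ = 93°) forward: E = 162811.901 m, N = 4252763.052 m.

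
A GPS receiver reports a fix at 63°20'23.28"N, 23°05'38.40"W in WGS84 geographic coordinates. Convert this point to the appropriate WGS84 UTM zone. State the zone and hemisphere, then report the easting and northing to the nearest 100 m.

Zone 27N: E 395200 m, N 7025200 m

Longitude -23.0940° lies in the 6° band [-24°, -18°), giving zone 27; latitude is north of the equator, so 27N.
Zone 27 central meridian λ₀ = 6×27 − 183 = -21°; Δλ = -2.0940°.
Transverse Mercator on WGS84 with k₀ = 0.9996 gives E = 395182.222 m, N = 7025161.678 m.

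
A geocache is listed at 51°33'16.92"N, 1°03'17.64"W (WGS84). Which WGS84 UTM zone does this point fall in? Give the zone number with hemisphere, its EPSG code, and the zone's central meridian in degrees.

Zone 30N (EPSG:32630), central meridian -3°

UTM zone = ⌊(λ + 180)/6⌋ + 1; -1.0549° ∈ [-6°, 0°) → zone 30.
Hemisphere: N (φ ≥ 0).
Central meridian λ₀ = 6×30 − 183 = -3°.
EPSG code: 32630.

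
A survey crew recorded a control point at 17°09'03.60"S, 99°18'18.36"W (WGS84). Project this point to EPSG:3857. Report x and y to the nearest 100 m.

Web Mercator is spherical with R = a = 6378137 m.
x = R·λ = 6378137 × -1.733200959 = -11054593.165 m.
y = R·ln tan(π/4 + φ/2) = 6378137 × -0.303914675 = -1938409.433 m.

x -11054600 m, y -1938400 m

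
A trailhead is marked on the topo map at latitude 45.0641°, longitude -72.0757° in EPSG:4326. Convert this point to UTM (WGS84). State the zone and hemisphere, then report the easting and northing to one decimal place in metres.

Zone 18N: E 730222.3 m, N 4994231.9 m

Longitude -72.0757° lies in the 6° band [-78°, -72°), giving zone 18; latitude is north of the equator, so 18N.
Zone 18 central meridian λ₀ = 6×18 − 183 = -75°; Δλ = +2.9243°.
Transverse Mercator on WGS84 with k₀ = 0.9996 gives E = 730222.346 m, N = 4994231.935 m.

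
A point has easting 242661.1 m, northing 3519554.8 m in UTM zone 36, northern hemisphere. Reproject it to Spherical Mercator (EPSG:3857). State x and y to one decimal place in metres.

Unproject from UTM 36N (λ₀ = 33°) → φ = 31.78259960°, λ = 30.28240048°.
Web Mercator (R = 6378137 m): x = 3371021.401 m, y = 3734807.156 m.

x 3371021.4 m, y 3734807.2 m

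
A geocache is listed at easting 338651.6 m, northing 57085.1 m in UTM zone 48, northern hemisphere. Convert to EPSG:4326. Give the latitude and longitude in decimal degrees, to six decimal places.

Zone 48N: λ₀ = 105°, k₀ = 0.9996, false easting 500000 m.
Meridian distance M = (N − FN)/k₀ = 57107.9 m.
Inverse transverse Mercator on WGS84 gives φ = 0.51630021°, λ = 103.55009997°.

lat 0.516300°, lon 103.550100°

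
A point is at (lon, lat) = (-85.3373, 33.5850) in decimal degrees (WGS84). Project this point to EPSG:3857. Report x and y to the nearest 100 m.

x -9499700 m, y 3973200 m

Web Mercator is spherical with R = a = 6378137 m.
x = R·λ = 6378137 × -1.489416860 = -9499704.782 m.
y = R·ln tan(π/4 + φ/2) = 6378137 × 0.622942540 = 3973212.861 m.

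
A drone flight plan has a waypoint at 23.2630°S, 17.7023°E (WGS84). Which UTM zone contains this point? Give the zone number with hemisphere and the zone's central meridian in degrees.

UTM zone = ⌊(λ + 180)/6⌋ + 1; 17.7023° ∈ [12°, 18°) → zone 33.
Hemisphere: S (φ < 0).
Central meridian λ₀ = 6×33 − 183 = 15°.

Zone 33S, central meridian 15°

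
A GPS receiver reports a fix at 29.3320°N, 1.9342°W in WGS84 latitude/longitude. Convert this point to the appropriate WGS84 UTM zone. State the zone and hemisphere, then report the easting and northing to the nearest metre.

Zone 30N: E 603479 m, N 3245241 m

Longitude -1.9342° lies in the 6° band [-6°, 0°), giving zone 30; latitude is north of the equator, so 30N.
Zone 30 central meridian λ₀ = 6×30 − 183 = -3°; Δλ = +1.0658°.
Transverse Mercator on WGS84 with k₀ = 0.9996 gives E = 603478.517 m, N = 3245240.786 m.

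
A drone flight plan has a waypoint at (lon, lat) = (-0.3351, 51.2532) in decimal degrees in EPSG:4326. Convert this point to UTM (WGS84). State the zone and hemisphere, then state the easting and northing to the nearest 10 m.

Longitude -0.3351° lies in the 6° band [-6°, 0°), giving zone 30; latitude is north of the equator, so 30N.
Zone 30 central meridian λ₀ = 6×30 − 183 = -3°; Δλ = +2.6649°.
Transverse Mercator on WGS84 with k₀ = 0.9996 gives E = 685960.892 m, N = 5681356.257 m.

Zone 30N: E 685960 m, N 5681360 m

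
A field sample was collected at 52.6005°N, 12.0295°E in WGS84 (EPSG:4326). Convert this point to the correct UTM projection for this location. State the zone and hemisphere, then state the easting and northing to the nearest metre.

Zone 33N: E 298837 m, N 5831975 m

Longitude 12.0295° lies in the 6° band [12°, 18°), giving zone 33; latitude is north of the equator, so 33N.
Zone 33 central meridian λ₀ = 6×33 − 183 = 15°; Δλ = -2.9705°.
Transverse Mercator on WGS84 with k₀ = 0.9996 gives E = 298837.045 m, N = 5831975.189 m.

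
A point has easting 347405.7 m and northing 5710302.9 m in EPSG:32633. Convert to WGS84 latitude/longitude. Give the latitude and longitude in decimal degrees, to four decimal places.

lat 51.5232°, lon 12.8004°

Zone 33N: λ₀ = 15°, k₀ = 0.9996, false easting 500000 m.
Meridian distance M = (N − FN)/k₀ = 5712587.9 m.
Inverse transverse Mercator on WGS84 gives φ = 51.52320024°, λ = 12.80039998°.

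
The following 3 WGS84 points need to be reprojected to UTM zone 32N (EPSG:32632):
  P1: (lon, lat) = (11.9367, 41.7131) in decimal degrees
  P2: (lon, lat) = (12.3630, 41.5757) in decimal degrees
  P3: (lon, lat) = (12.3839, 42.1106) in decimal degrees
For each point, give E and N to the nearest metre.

UTM zone 32N: λ₀ = 9°, k₀ = 0.9996.
P1 (41.7131°, 11.9367°) → (744312.352, 4622090.947) m.
P2 (41.5757°, 12.3630°) → (780377.650, 4608132.244) m.
P3 (42.1106°, 12.3839°) → (779777.368, 4667599.643) m.

P1: E 744312 m, N 4622091 m; P2: E 780378 m, N 4608132 m; P3: E 779777 m, N 4667600 m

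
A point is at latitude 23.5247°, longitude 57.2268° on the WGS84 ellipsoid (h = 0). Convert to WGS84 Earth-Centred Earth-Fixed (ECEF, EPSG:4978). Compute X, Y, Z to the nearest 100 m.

WGS84: a = 6378137 m, e² = 0.006694380; N(φ) = a/√(1−e²sin²φ) = 6381540.939 m.
X = (N+h)·cosφ·cosλ = 3167319.939 m; Y = (N+h)·cosφ·sinλ = 4919770.795 m; Z = (N(1−e²)+h)·sinφ = 2530104.526 m.

X 3167300 m, Y 4919800 m, Z 2530100 m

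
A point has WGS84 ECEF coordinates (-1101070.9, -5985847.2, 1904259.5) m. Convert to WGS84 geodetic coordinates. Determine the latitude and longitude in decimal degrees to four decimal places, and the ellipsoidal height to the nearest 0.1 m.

lat 17.4837°, lon -100.4228°, h 998.0 m

λ = atan2(Y, X) = -100.42279965°; p = √(X²+Y²) = 6086273.4 m.
Bowring's method on WGS84 (a = 6378137 m, b = 6356752.314 m) gives φ = 17.48370032°, h = 997.974 m.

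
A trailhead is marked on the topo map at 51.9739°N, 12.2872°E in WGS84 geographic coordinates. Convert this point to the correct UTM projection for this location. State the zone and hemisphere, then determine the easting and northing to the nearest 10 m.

Zone 33N: E 313670 m, N 5761610 m

Longitude 12.2872° lies in the 6° band [12°, 18°), giving zone 33; latitude is north of the equator, so 33N.
Zone 33 central meridian λ₀ = 6×33 − 183 = 15°; Δλ = -2.7128°.
Transverse Mercator on WGS84 with k₀ = 0.9996 gives E = 313673.252 m, N = 5761611.154 m.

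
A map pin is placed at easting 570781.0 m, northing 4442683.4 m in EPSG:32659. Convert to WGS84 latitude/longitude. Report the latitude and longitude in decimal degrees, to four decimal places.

lat 40.1315°, lon 171.8308°

Zone 59N: λ₀ = 171°, k₀ = 0.9996, false easting 500000 m.
Meridian distance M = (N − FN)/k₀ = 4444461.2 m.
Inverse transverse Mercator on WGS84 gives φ = 40.13150026°, λ = 171.83079953°.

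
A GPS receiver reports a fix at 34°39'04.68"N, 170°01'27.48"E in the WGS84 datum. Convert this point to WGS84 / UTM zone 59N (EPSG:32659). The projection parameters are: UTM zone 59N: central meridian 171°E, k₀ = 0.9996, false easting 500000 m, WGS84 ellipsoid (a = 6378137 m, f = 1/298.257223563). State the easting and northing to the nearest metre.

E 410588 m, N 3834808 m

Zone 59 central meridian λ₀ = 6×59 − 183 = 171°; Δλ = -0.9757°.
Transverse Mercator on WGS84 with k₀ = 0.9996 gives E = 410588.169 m, N = 3834807.559 m.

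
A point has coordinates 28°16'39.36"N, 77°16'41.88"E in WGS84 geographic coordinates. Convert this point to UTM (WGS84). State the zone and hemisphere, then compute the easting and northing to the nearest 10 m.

Zone 43N: E 723460 m, N 3130060 m

Longitude 77.2783° lies in the 6° band [72°, 78°), giving zone 43; latitude is north of the equator, so 43N.
Zone 43 central meridian λ₀ = 6×43 − 183 = 75°; Δλ = +2.2783°.
Transverse Mercator on WGS84 with k₀ = 0.9996 gives E = 723464.206 m, N = 3130059.679 m.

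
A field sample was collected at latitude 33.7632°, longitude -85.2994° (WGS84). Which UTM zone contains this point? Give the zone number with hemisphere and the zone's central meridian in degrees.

UTM zone = ⌊(λ + 180)/6⌋ + 1; -85.2994° ∈ [-90°, -84°) → zone 16.
Hemisphere: N (φ ≥ 0).
Central meridian λ₀ = 6×16 − 183 = -87°.

Zone 16N, central meridian -87°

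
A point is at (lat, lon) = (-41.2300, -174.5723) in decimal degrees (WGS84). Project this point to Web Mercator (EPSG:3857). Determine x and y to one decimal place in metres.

x -19433299.5 m, y -5046326.0 m

Web Mercator is spherical with R = a = 6378137 m.
x = R·λ = 6378137 × -3.046861418 = -19433299.543 m.
y = R·ln tan(π/4 + φ/2) = 6378137 × -0.791191226 = -5046326.032 m.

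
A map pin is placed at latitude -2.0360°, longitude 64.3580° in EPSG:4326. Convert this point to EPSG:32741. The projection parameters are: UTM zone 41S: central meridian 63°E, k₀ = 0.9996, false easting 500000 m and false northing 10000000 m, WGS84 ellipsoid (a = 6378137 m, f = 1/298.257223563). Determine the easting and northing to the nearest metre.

E 651031 m, N 9774896 m

Zone 41 central meridian λ₀ = 6×41 − 183 = 63°; Δλ = +1.3580°.
Transverse Mercator on WGS84 with k₀ = 0.9996 gives E = 651030.842 m, N = 9774896.278 m.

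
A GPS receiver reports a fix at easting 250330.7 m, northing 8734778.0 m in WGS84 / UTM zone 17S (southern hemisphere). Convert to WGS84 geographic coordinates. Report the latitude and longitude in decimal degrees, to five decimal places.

Zone 17S: λ₀ = -81°, k₀ = 0.9996, false easting 500000 m, false northing 10000000 m.
Meridian distance M = (N − FN)/k₀ = -1265728.3 m.
Inverse transverse Mercator on WGS84 gives φ = -11.43639965°, λ = -83.28829968°.

lat -11.43640°, lon -83.28830°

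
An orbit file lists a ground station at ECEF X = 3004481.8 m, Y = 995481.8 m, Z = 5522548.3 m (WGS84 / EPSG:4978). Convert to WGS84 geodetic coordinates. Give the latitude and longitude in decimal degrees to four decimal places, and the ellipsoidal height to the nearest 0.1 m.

lat 60.3476°, lon 18.3317°, h 3232.3 m

λ = atan2(Y, X) = 18.33170015°; p = √(X²+Y²) = 3165105.8 m.
Bowring's method on WGS84 (a = 6378137 m, b = 6356752.314 m) gives φ = 60.34760012°, h = 3232.348 m.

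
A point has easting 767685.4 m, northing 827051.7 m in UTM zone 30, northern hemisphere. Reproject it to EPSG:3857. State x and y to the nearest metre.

Unproject from UTM 30N (λ₀ = -3°) → φ = 7.47549965°, λ = -0.57459957°.
Web Mercator (R = 6378137 m): x = -63964.131 m, y = 834539.909 m.

x -63964 m, y 834540 m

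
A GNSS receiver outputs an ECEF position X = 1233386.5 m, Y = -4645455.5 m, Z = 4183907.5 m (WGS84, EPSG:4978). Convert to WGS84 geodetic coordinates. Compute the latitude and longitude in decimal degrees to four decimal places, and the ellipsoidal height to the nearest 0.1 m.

λ = atan2(Y, X) = -75.13080002°; p = √(X²+Y²) = 4806401.9 m.
Bowring's method on WGS84 (a = 6378137 m, b = 6356752.314 m) gives φ = 41.22970009°, h = 3437.456 m.

lat 41.2297°, lon -75.1308°, h 3437.5 m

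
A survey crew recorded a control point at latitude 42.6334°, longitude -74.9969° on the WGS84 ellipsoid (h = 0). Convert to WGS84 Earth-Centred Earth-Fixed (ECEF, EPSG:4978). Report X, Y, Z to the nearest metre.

WGS84: a = 6378137 m, e² = 0.006694380; N(φ) = a/√(1−e²sin²φ) = 6387953.223 m.
X = (N+h)·cosφ·cosλ = 1216599.983 m; Y = (N+h)·cosφ·sinλ = -4539430.506 m; Z = (N(1−e²)+h)·sinφ = 4297628.517 m.

X 1216600 m, Y -4539431 m, Z 4297629 m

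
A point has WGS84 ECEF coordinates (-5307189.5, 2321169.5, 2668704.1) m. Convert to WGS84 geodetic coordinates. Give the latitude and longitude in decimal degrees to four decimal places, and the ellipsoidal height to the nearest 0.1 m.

lat 24.8825°, lon 156.3772°, h 3402.2 m

λ = atan2(Y, X) = 156.37720037°; p = √(X²+Y²) = 5792589.1 m.
Bowring's method on WGS84 (a = 6378137 m, b = 6356752.314 m) gives φ = 24.88250002°, h = 3402.205 m.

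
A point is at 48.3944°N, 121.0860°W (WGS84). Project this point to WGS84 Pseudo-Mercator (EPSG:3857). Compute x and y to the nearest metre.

Web Mercator is spherical with R = a = 6378137 m.
x = R·λ = 6378137 × -2.113349378 = -13479231.862 m.
y = R·ln tan(π/4 + φ/2) = 6378137 × 0.967793818 = 6172721.560 m.

x -13479232 m, y 6172722 m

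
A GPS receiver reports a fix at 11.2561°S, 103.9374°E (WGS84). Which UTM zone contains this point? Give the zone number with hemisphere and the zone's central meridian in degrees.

UTM zone = ⌊(λ + 180)/6⌋ + 1; 103.9374° ∈ [102°, 108°) → zone 48.
Hemisphere: S (φ < 0).
Central meridian λ₀ = 6×48 − 183 = 105°.

Zone 48S, central meridian 105°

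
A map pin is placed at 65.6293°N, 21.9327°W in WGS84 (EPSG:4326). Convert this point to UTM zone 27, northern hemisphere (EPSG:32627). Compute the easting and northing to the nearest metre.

Zone 27 central meridian λ₀ = 6×27 − 183 = -21°; Δλ = -0.9327°.
Transverse Mercator on WGS84 with k₀ = 0.9996 gives E = 457055.631 m, N = 7278910.180 m.

E 457056 m, N 7278910 m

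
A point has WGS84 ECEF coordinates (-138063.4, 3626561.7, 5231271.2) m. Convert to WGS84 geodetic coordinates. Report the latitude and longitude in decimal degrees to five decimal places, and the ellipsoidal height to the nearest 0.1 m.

lat 55.42900°, lon 92.18020°, h 3207.0 m

λ = atan2(Y, X) = 92.18020055°; p = √(X²+Y²) = 3629188.8 m.
Bowring's method on WGS84 (a = 6378137 m, b = 6356752.314 m) gives φ = 55.42899981°, h = 3206.968 m.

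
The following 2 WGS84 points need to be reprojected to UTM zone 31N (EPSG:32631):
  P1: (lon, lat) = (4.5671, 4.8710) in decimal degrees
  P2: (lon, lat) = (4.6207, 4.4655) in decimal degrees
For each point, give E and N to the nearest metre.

P1: E 673775 m, N 538607 m; P2: E 679823 m, N 493780 m

UTM zone 31N: λ₀ = 3°, k₀ = 0.9996.
P1 (4.8710°, 4.5671°) → (673774.900, 538606.691) m.
P2 (4.4655°, 4.6207°) → (679823.381, 493780.002) m.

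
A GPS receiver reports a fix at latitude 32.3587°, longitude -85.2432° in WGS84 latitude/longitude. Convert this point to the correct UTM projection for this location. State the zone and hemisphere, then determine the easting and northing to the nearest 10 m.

Longitude -85.2432° lies in the 6° band [-90°, -84°), giving zone 16; latitude is north of the equator, so 16N.
Zone 16 central meridian λ₀ = 6×16 − 183 = -87°; Δλ = +1.7568°.
Transverse Mercator on WGS84 with k₀ = 0.9996 gives E = 665301.026 m, N = 3581552.633 m.

Zone 16N: E 665300 m, N 3581550 m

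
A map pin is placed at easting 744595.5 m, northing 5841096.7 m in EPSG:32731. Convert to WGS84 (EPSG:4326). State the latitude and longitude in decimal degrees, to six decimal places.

Zone 31S: λ₀ = 3°, k₀ = 0.9996, false easting 500000 m, false northing 10000000 m.
Meridian distance M = (N − FN)/k₀ = -4160567.5 m.
Inverse transverse Mercator on WGS84 gives φ = -37.54470029°, λ = 5.76859972°.

lat -37.544700°, lon 5.768600°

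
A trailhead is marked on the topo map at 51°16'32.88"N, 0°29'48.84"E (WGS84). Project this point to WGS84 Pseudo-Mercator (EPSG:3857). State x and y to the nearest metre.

Web Mercator is spherical with R = a = 6378137 m.
x = R·λ = 6378137 × 0.008672541 = 55314.655 m.
y = R·ln tan(π/4 + φ/2) = 6378137 × 1.045795240 = 6670225.316 m.

x 55315 m, y 6670225 m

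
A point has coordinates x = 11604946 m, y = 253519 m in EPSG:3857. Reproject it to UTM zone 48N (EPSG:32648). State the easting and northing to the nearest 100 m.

Web Mercator inverse (R = 6378137 m) → φ = 2.27680048°, λ = 104.24900363°.
UTM 48N forward: E = 416496.037 m, N = 251677.934 m.

E 416500 m, N 251700 m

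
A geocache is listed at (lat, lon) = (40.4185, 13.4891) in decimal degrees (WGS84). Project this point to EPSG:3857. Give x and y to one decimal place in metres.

Web Mercator is spherical with R = a = 6378137 m.
x = R·λ = 6378137 × 0.235429208 = 1501599.743 m.
y = R·ln tan(π/4 + φ/2) = 6378137 × 0.772474037 = 4926945.236 m.

x 1501599.7 m, y 4926945.2 m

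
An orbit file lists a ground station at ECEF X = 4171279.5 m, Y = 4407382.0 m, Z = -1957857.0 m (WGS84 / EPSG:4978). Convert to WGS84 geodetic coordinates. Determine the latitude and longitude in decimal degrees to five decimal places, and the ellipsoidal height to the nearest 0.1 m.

lat -17.99430°, lon 46.57650°, h 234.7 m

λ = atan2(Y, X) = 46.57650034°; p = √(X²+Y²) = 6068326.7 m.
Bowring's method on WGS84 (a = 6378137 m, b = 6356752.314 m) gives φ = -17.99430027°, h = 234.712 m.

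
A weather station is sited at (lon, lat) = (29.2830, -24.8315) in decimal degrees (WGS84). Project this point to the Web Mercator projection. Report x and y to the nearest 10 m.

x 3259770 m, y -2855060 m

Web Mercator is spherical with R = a = 6378137 m.
x = R·λ = 6378137 × 0.511084765 = 3259768.649 m.
y = R·ln tan(π/4 + φ/2) = 6378137 × -0.447632646 = -2855062.344 m.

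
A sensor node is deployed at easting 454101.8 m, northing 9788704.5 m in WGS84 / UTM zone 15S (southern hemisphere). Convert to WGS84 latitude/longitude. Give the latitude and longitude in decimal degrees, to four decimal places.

Zone 15S: λ₀ = -93°, k₀ = 0.9996, false easting 500000 m, false northing 10000000 m.
Meridian distance M = (N − FN)/k₀ = -211380.1 m.
Inverse transverse Mercator on WGS84 gives φ = -1.91159966°, λ = -93.41270009°.

lat -1.9116°, lon -93.4127°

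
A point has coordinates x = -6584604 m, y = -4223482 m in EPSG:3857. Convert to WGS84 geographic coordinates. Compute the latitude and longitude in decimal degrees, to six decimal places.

R = 6378137 m. λ = x/R = -59.15050413°.
φ = 2·arctan(exp(y/R)) − 90° = 2·arctan(0.51573) − 90° = -35.43739945°.

lat -35.437399°, lon -59.150504°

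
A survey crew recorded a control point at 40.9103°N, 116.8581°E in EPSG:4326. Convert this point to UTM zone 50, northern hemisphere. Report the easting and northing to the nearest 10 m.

E 488050 m, N 4528810 m

Zone 50 central meridian λ₀ = 6×50 − 183 = 117°; Δλ = -0.1419°.
Transverse Mercator on WGS84 with k₀ = 0.9996 gives E = 488049.827 m, N = 4528809.280 m.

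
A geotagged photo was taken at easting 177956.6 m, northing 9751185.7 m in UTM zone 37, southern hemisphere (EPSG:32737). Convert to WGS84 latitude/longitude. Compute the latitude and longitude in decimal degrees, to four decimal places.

Zone 37S: λ₀ = 39°, k₀ = 0.9996, false easting 500000 m, false northing 10000000 m.
Meridian distance M = (N − FN)/k₀ = -248913.9 m.
Inverse transverse Mercator on WGS84 gives φ = -2.24819991°, λ = 36.10490001°.

lat -2.2482°, lon 36.1049°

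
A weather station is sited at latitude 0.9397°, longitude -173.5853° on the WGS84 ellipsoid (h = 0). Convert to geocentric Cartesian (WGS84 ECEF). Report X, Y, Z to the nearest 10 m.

WGS84: a = 6378137 m, e² = 0.006694380; N(φ) = a/√(1−e²sin²φ) = 6378142.742 m.
X = (N+h)·cosφ·cosλ = -6337358.592 m; Y = (N+h)·cosφ·sinλ = -712495.100 m; Z = (N(1−e²)+h)·sinφ = 103902.082 m.

X -6337360 m, Y -712500 m, Z 103900 m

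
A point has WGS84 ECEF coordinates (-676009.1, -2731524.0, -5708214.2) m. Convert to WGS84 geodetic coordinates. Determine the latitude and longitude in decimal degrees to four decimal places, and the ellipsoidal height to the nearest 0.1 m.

λ = atan2(Y, X) = -103.90049909°; p = √(X²+Y²) = 2813931.7 m.
Bowring's method on WGS84 (a = 6378137 m, b = 6356752.314 m) gives φ = -63.91069970°, h = 3195.796 m.

lat -63.9107°, lon -103.9005°, h 3195.8 m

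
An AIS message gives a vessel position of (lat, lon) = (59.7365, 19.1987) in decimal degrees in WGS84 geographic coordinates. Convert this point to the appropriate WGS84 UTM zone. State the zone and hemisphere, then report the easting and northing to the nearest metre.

Zone 34N: E 398738 m, N 6623441 m

Longitude 19.1987° lies in the 6° band [18°, 24°), giving zone 34; latitude is north of the equator, so 34N.
Zone 34 central meridian λ₀ = 6×34 − 183 = 21°; Δλ = -1.8013°.
Transverse Mercator on WGS84 with k₀ = 0.9996 gives E = 398737.968 m, N = 6623441.395 m.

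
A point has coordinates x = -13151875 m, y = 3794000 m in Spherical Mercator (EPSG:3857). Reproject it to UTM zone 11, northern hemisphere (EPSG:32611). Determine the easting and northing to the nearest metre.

Web Mercator inverse (R = 6378137 m) → φ = 32.23349765°, λ = -118.14530327°.
UTM 11N forward: E = 392091.916 m, N = 3566892.914 m.

E 392092 m, N 3566893 m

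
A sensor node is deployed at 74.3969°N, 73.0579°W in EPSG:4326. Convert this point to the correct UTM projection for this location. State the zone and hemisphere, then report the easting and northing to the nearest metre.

Longitude -73.0579° lies in the 6° band [-78°, -72°), giving zone 18; latitude is north of the equator, so 18N.
Zone 18 central meridian λ₀ = 6×18 − 183 = -75°; Δλ = +1.9421°.
Transverse Mercator on WGS84 with k₀ = 0.9996 gives E = 558298.527 m, N = 8257270.240 m.

Zone 18N: E 558299 m, N 8257270 m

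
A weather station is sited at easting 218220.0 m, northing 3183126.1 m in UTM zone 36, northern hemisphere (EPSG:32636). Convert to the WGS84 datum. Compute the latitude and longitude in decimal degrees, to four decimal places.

Zone 36N: λ₀ = 33°, k₀ = 0.9996, false easting 500000 m.
Meridian distance M = (N − FN)/k₀ = 3184399.9 m.
Inverse transverse Mercator on WGS84 gives φ = 28.74480045°, λ = 30.11469982°.

lat 28.7448°, lon 30.1147°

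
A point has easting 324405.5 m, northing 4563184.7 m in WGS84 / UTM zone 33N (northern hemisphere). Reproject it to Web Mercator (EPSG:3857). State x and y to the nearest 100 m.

Unproject from UTM 33N (λ₀ = 15°) → φ = 41.20100024°, λ = 12.90580041°.
Web Mercator (R = 6378137 m): x = 1436667.130 m, y = 5042034.512 m.

x 1436700 m, y 5042000 m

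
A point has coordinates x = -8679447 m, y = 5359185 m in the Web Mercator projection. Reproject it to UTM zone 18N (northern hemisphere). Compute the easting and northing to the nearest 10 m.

E 259230 m, N 4799450 m

Web Mercator inverse (R = 6378137 m) → φ = 43.30940075°, λ = -77.96879898°.
UTM 18N forward: E = 259229.273 m, N = 4799454.887 m.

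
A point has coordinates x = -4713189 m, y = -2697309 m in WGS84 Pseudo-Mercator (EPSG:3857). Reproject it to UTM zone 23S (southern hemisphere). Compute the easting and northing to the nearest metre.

Web Mercator inverse (R = 6378137 m) → φ = -23.53880212°, λ = -42.33929716°.
UTM 23S forward: E = 771645.580 m, N = 7394312.764 m.

E 771646 m, N 7394313 m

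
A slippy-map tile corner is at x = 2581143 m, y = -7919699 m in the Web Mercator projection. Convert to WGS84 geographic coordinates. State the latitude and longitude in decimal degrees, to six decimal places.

R = 6378137 m. λ = x/R = 23.18680207°.
φ = 2·arctan(exp(y/R)) − 90° = 2·arctan(0.28889) − 90° = -57.77260078°.

lat -57.772601°, lon 23.186802°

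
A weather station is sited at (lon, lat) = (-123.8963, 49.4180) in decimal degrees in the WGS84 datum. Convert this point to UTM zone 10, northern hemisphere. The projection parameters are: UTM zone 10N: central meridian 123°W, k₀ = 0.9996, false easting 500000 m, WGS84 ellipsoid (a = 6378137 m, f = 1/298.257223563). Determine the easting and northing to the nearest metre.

Zone 10 central meridian λ₀ = 6×10 − 183 = -123°; Δλ = -0.8963°.
Transverse Mercator on WGS84 with k₀ = 0.9996 gives E = 434993.114 m, N = 5474310.729 m.

E 434993 m, N 5474311 m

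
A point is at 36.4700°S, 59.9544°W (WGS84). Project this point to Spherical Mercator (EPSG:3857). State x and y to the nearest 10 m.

Web Mercator is spherical with R = a = 6378137 m.
x = R·λ = 6378137 × -1.046401681 = -6674093.279 m.
y = R·ln tan(π/4 + φ/2) = 6378137 × -0.684445452 = -4365486.863 m.

x -6674090 m, y -4365490 m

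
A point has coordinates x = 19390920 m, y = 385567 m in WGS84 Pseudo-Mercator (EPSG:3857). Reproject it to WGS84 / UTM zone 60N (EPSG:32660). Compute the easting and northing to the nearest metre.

Web Mercator inverse (R = 6378137 m) → φ = 3.46149967°, λ = 174.19159809°.
UTM 60N forward: E = 187936.602 m, N = 383066.441 m.

E 187937 m, N 383066 m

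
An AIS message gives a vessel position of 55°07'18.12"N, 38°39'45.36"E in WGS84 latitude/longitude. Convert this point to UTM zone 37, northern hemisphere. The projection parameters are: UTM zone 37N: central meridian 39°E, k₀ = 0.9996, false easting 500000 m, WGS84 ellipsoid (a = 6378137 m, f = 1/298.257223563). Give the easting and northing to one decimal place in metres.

Zone 37 central meridian λ₀ = 6×37 − 183 = 39°; Δλ = -0.3374°.
Transverse Mercator on WGS84 with k₀ = 0.9996 gives E = 478482.436 m, N = 6108386.187 m.

E 478482.4 m, N 6108386.2 m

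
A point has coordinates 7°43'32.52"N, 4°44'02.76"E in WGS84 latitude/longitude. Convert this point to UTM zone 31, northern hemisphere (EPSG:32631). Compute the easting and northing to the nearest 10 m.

E 691250 m, N 854360 m

Zone 31 central meridian λ₀ = 6×31 − 183 = 3°; Δλ = +1.7341°.
Transverse Mercator on WGS84 with k₀ = 0.9996 gives E = 691250.300 m, N = 854362.915 m.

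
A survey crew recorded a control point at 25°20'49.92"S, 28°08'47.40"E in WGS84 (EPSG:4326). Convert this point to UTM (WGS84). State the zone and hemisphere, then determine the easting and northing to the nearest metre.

Zone 35S: E 615371 m, N 7196112 m

Longitude 28.1465° lies in the 6° band [24°, 30°), giving zone 35; latitude is south of the equator, so 35S.
Zone 35 central meridian λ₀ = 6×35 − 183 = 27°; Δλ = +1.1465°.
Transverse Mercator on WGS84 with k₀ = 0.9996 gives E = 615370.660 m, N = 7196112.190 m.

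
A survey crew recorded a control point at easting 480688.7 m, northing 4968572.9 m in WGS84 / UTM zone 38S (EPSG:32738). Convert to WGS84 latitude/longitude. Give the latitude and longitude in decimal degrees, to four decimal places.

lat -45.4361°, lon 44.7531°

Zone 38S: λ₀ = 45°, k₀ = 0.9996, false easting 500000 m, false northing 10000000 m.
Meridian distance M = (N − FN)/k₀ = -5033440.5 m.
Inverse transverse Mercator on WGS84 gives φ = -45.43610014°, λ = 44.75310017°.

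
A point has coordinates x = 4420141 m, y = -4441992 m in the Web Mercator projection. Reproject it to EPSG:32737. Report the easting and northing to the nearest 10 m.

Web Mercator inverse (R = 6378137 m) → φ = -37.02069646°, λ = 39.70680218°.
UTM 37S forward: E = 562871.872 m, N = 5902598.200 m.

E 562870 m, N 5902600 m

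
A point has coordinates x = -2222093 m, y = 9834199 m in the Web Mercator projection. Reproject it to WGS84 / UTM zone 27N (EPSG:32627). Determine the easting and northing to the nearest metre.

E 547425 m, N 7302881 m

Web Mercator inverse (R = 6378137 m) → φ = 65.84370105°, λ = -19.96140105°.
UTM 27N forward: E = 547425.033 m, N = 7302880.909 m.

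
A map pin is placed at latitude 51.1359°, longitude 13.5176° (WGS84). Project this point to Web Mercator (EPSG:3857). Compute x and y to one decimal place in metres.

x 1504772.3 m, y 6645368.2 m

Web Mercator is spherical with R = a = 6378137 m.
x = R·λ = 6378137 × 0.235926627 = 1504772.349 m.
y = R·ln tan(π/4 + φ/2) = 6378137 × 1.041897996 = 6645368.157 m.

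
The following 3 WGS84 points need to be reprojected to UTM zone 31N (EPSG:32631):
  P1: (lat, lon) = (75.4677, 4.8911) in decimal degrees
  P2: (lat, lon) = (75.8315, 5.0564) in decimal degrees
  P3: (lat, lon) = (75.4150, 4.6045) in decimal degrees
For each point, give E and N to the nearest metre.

P1: E 552961 m, N 8376637 m; P2: E 556177 m, N 8417361 m; P3: E 545096 m, N 8370522 m

UTM zone 31N: λ₀ = 3°, k₀ = 0.9996.
P1 (75.4677°, 4.8911°) → (552960.818, 8376637.049) m.
P2 (75.8315°, 5.0564°) → (556177.164, 8417361.295) m.
P3 (75.4150°, 4.6045°) → (545095.864, 8370521.878) m.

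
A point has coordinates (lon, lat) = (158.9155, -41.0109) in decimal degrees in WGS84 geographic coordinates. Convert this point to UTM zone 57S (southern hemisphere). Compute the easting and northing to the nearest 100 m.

E 492900 m, N 5460000 m

Zone 57 central meridian λ₀ = 6×57 − 183 = 159°; Δλ = -0.0845°.
Transverse Mercator on WGS84 with k₀ = 0.9996 gives E = 492894.591 m, N = 5460029.495 m.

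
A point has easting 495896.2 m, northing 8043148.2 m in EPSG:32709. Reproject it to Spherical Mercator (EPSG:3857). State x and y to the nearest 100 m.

Unproject from UTM 9S (λ₀ = -129°) → φ = -17.69869985°, λ = -129.03870014°.
Web Mercator (R = 6378137 m): x = -14364522.392 m, y = -2002311.825 m.

x -14364500 m, y -2002300 m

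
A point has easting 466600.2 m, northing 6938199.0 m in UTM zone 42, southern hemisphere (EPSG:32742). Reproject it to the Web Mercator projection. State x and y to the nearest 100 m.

Unproject from UTM 42S (λ₀ = 69°) → φ = -27.67999988°, λ = 68.66130008°.
Web Mercator (R = 6378137 m): x = 7643340.962 m, y = -3208688.672 m.

x 7643300 m, y -3208700 m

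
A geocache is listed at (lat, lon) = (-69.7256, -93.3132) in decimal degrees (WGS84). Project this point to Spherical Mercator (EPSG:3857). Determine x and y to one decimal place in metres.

x -10387577.9 m, y -10979987.1 m

Web Mercator is spherical with R = a = 6378137 m.
x = R·λ = 6378137 × -1.628622576 = -10387577.908 m.
y = R·ln tan(π/4 + φ/2) = 6378137 × -1.721503799 = -10979987.074 m.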